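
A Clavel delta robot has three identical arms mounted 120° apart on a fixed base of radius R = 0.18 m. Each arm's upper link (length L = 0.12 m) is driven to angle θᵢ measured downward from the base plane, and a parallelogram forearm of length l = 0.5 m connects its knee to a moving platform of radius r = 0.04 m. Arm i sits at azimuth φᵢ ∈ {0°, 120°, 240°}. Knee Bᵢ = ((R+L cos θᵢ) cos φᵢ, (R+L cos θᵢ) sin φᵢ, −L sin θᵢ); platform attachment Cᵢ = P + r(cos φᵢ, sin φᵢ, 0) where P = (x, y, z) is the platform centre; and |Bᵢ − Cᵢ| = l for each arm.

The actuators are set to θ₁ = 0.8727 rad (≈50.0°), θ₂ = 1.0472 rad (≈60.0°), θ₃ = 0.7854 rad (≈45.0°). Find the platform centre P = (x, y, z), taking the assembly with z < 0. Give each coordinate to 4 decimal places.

(0.0074, -0.0379, -0.5442)

O1 = (0.2171·cos0.0°, 0.2171·sin0.0°, -0.0919) = (0.2171, 0.0000, -0.0919)
O2 = (0.2000·cos120.0°, 0.2000·sin120.0°, -0.1039) = (-0.1000, 0.1732, -0.1039)
φ3=240.0°: virtual centre (-0.1124, -0.1947, -0.0849), radius l
|O₂|²−|O₁|² = -0.0048;  |O₃|²−|O₁|² = 0.0022
plane₁₂: -0.6343x+0.3464y+-0.0240z = -0.0048
Cramer: x(z) = 0.0024-0.0093z;  y(z) = -0.0095+0.0521z
sphere 1 gives Az²+Bz+C=0 with A=1.0028, B=0.1869, C=-0.1953;  B²−4AC=0.8184;  roots -0.5442, 0.3579;  negative root z = -0.5442
x = 0.0074, y = -0.0379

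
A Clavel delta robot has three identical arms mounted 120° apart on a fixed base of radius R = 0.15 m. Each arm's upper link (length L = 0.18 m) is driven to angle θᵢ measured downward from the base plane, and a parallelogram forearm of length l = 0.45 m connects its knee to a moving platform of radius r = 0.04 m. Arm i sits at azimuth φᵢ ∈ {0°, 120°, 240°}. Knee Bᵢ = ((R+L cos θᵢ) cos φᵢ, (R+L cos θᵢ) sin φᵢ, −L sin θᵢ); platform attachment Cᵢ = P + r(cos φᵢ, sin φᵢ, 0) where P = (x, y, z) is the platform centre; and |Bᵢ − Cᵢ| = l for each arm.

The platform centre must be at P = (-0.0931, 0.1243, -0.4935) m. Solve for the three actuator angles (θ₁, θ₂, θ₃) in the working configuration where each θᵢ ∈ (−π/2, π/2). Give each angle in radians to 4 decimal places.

θ₁ = 1.1347, θ₂ = 0.3492, θ₃ = 1.0475

φ1=0.0° → target in arm frame (-0.0931, 0.1243)
  e−x'=0.2031;  (l²−L²−(e−x')²−y'²−z²)/2L = -0.3615
  θ1 = atan2(B,A) + arccos(C/0.5337) = 1.1347
rotate P by −φ2: (0.1542, 0.0185, -0.4935)
  A cos θ + B sin θ = C:  -0.0442·cos θ + -0.4935·sin θ = -0.2104
  γ=atan2(-0.4935,-0.0442)=-1.6601;  ψ=arccos(-0.4246)=2.0093;  θ2=γ+ψ≈0.3492
rotate P by −φ3: (-0.0611, -0.1428, -0.4935)
  A cos θ + B sin θ = C:  0.1711·cos θ + -0.4935·sin θ = -0.3419
  γ=atan2(-0.4935,0.1711)=-1.2371;  ψ=arccos(-0.6547)=2.2845;  θ3=γ+ψ≈1.0475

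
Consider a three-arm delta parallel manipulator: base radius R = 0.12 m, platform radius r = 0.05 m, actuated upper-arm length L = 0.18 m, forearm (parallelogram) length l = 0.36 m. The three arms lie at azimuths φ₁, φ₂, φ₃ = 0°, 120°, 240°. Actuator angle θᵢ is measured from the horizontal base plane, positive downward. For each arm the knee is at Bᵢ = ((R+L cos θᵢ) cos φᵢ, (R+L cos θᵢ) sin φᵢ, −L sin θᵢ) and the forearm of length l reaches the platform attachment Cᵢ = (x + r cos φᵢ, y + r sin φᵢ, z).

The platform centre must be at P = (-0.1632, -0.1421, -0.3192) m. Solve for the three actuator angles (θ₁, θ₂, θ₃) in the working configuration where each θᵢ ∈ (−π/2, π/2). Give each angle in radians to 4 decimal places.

θ₁ = 1.2217, θ₂ = 0.8725, θ₃ = -0.1747

φ1=0.0° → target in arm frame (-0.1632, -0.1421)
  A=0.2332, B=-0.3192, C=(l²−L²−A²−y'²−z²)/(2L)=-0.2202
  √(A²+B²)=0.3953;  θ1 = -0.9398+2.1615 ≈ 1.2217
φ2=120.0° → target in arm frame (-0.0415, 0.2124)
  A=0.1115, B=-0.3192, C=(l²−L²−A²−y'²−z²)/(2L)=-0.1728
  γ=atan2(-0.3192,0.1115)=-1.2348;  ψ=arccos(-0.5112)=2.1074;  θ2=γ+ψ≈0.8725
rotate P by −φ3: (0.2047, -0.0703, -0.3192)
  e−x'=-0.1347;  (l²−L²−(e−x')²−y'²−z²)/2L = -0.0771
  γ=atan2(-0.3192,-0.1347)=-1.9700;  ψ=arccos(-0.2226)=1.7953;  θ3=γ+ψ≈-0.1747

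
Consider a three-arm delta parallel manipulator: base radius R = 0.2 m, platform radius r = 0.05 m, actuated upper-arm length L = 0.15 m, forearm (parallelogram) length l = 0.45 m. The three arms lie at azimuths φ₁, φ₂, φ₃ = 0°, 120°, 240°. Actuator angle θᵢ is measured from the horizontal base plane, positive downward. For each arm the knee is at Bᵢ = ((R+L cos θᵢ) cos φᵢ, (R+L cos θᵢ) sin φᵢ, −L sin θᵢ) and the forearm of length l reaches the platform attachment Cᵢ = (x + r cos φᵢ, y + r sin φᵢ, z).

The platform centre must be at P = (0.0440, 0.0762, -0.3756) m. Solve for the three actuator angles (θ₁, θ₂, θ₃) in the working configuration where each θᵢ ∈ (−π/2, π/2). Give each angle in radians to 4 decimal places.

rotate P by −φ1: (0.0440, 0.0762, -0.3756)
  e−x'=0.1060;  (l²−L²−(e−x')²−y'²−z²)/2L = 0.0729
  γ=atan2(-0.3756,0.1060)=-1.2957;  ψ=arccos(0.1869)=1.3828;  θ1=γ+ψ≈0.0871
φ2=120.0° → target in arm frame (0.0440, -0.0762)
  A cos θ + B sin θ = C:  0.1060·cos θ + -0.3756·sin θ = 0.0729
  √(A²+B²)=0.3903;  θ2 = -1.2957+1.3828 ≈ 0.0871
arm 3 (φ=240.0°): x'=-0.0880, y'=0.0000
  A cos θ + B sin θ = C:  0.2380·cos θ + -0.3756·sin θ = -0.0591
  θ3 = atan2(B,A) + arccos(C/0.4447) = 0.6980

θ₁ = 0.0871, θ₂ = 0.0871, θ₃ = 0.6980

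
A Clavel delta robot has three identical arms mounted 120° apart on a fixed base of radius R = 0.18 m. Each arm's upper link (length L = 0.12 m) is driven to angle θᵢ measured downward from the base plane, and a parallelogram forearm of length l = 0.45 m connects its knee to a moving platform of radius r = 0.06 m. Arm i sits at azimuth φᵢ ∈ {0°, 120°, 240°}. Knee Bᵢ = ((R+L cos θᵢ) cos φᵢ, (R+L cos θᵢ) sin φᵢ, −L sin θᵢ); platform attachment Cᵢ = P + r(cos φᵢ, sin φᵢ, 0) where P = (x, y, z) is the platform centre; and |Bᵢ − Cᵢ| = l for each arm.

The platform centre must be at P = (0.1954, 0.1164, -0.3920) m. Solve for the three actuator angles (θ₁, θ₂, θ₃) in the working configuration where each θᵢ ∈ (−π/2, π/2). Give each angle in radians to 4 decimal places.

θ₁ = -0.3494, θ₂ = 0.6105, θ₃ = 1.3958

arm 1 (φ=0.0°): x'=0.1954, y'=0.1164
  e−x'=-0.0754;  (l²−L²−(e−x')²−y'²−z²)/2L = 0.0633
  θ1 = atan2(B,A) + arccos(C/0.3992) = -0.3494
arm 2 (φ=120.0°): x'=0.0031, y'=-0.2274
  e−x'=0.1169;  (l²−L²−(e−x')²−y'²−z²)/2L = -0.1290
  θ2 = atan2(B,A) + arccos(C/0.4091) = 0.6105
arm 3 (φ=240.0°): x'=-0.1985, y'=0.1110
  A=0.3185, B=-0.3920, C=(l²−L²−A²−y'²−z²)/(2L)=-0.3306
  γ=atan2(-0.3920,0.3185)=-0.8885;  ψ=arccos(-0.6545)=2.2843;  θ3=γ+ψ≈1.3958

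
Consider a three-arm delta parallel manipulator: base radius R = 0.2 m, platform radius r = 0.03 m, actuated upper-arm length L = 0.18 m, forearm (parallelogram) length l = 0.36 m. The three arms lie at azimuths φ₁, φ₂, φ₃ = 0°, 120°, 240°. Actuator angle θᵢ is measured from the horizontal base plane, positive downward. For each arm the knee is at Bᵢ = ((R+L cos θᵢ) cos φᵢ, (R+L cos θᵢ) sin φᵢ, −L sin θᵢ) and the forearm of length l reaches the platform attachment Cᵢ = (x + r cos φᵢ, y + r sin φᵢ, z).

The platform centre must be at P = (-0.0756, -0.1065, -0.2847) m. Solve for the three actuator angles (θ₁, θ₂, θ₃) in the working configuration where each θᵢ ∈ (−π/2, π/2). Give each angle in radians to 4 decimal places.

rotate P by −φ1: (-0.0756, -0.1065, -0.2847)
  A=0.2456, B=-0.2847, C=(l²−L²−A²−y'²−z²)/(2L)=-0.1542
  θ1 = atan2(B,A) + arccos(C/0.3760) = 1.1344
rotate P by −φ2: (-0.0544, 0.1187, -0.2847)
  A=0.2244, B=-0.2847, C=(l²−L²−A²−y'²−z²)/(2L)=-0.1342
  √(A²+B²)=0.3625;  θ2 = -0.9032+1.9501 ≈ 1.0468
rotate P by −φ3: (0.1300, -0.0122, -0.2847)
  A=0.0400, B=-0.2847, C=(l²−L²−A²−y'²−z²)/(2L)=0.0400
  θ3 = atan2(B,A) + arccos(C/0.2875) = -0.0001

θ₁ = 1.1344, θ₂ = 1.0468, θ₃ = -0.0001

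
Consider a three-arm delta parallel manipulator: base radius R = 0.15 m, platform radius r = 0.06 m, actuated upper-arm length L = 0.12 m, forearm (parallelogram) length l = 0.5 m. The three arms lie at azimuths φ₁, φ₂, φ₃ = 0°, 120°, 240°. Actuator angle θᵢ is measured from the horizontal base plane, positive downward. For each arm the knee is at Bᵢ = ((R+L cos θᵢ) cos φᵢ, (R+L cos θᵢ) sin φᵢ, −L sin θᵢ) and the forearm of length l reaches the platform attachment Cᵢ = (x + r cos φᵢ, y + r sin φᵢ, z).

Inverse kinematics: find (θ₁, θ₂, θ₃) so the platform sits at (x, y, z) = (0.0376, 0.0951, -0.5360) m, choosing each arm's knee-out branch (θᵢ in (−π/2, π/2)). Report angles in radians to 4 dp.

rotate P by −φ1: (0.0376, 0.0951, -0.5360)
  e−x'=0.0524;  (l²−L²−(e−x')²−y'²−z²)/2L = -0.2645
  θ1 = atan2(B,A) + arccos(C/0.5386) = 0.6109
rotate P by −φ2: (0.0636, -0.0801, -0.5360)
  A=0.0264, B=-0.5360, C=(l²−L²−A²−y'²−z²)/(2L)=-0.2451
  θ2 = atan2(B,A) + arccos(C/0.5367) = 0.5235
φ3=240.0° → target in arm frame (-0.1012, -0.0150)
  A cos θ + B sin θ = C:  0.1912·cos θ + -0.5360·sin θ = -0.3686
  √(A²+B²)=0.5691;  θ3 = -1.2282+2.2754 ≈ 1.0472

θ₁ = 0.6109, θ₂ = 0.5235, θ₃ = 1.0472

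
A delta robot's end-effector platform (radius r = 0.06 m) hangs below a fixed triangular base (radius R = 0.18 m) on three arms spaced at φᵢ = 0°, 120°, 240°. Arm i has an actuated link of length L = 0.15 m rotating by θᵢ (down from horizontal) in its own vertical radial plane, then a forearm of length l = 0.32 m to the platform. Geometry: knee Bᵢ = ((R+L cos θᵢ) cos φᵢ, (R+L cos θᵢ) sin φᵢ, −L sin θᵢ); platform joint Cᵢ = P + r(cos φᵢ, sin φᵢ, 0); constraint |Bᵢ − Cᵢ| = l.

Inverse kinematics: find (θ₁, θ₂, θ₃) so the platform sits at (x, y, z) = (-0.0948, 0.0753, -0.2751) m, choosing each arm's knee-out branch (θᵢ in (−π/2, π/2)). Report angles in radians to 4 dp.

θ₁ = 1.1347, θ₂ = 0.0003, θ₃ = 0.7853

φ1=0.0° → target in arm frame (-0.0948, 0.0753)
  e−x'=0.2148;  (l²−L²−(e−x')²−y'²−z²)/2L = -0.1586
  θ1 = atan2(B,A) + arccos(C/0.3490) = 1.1347
rotate P by −φ2: (0.1126, 0.0444, -0.2751)
  e−x'=0.0074;  (l²−L²−(e−x')²−y'²−z²)/2L = 0.0073
  θ2 = atan2(B,A) + arccos(C/0.2752) = 0.0003
rotate P by −φ3: (-0.0178, -0.1197, -0.2751)
  A=0.1378, B=-0.2751, C=(l²−L²−A²−y'²−z²)/(2L)=-0.0970
  θ3 = atan2(B,A) + arccos(C/0.3077) = 0.7853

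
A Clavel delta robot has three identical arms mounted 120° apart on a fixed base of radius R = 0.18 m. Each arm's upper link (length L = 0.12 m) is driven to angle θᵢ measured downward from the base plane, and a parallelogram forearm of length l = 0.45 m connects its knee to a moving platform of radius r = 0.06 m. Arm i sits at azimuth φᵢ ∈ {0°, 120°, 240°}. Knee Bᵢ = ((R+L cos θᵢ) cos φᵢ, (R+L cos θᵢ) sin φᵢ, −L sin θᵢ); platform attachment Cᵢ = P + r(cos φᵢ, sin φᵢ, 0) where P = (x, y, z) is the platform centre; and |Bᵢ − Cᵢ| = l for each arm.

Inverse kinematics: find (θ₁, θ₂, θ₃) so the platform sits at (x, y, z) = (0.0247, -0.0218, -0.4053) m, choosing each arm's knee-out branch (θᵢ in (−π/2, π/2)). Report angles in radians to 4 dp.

rotate P by −φ1: (0.0247, -0.0218, -0.4053)
  A=0.0953, B=-0.4053, C=(l²−L²−A²−y'²−z²)/(2L)=0.0595
  γ=atan2(-0.4053,0.0953)=-1.3399;  ψ=arccos(0.1429)=1.4275;  θ1=γ+ψ≈0.0876
arm 2 (φ=120.0°): x'=-0.0312, y'=-0.0105
  e−x'=0.1512;  (l²−L²−(e−x')²−y'²−z²)/2L = 0.0035
  √(A²+B²)=0.4326;  θ2 = -1.2137+1.5626 ≈ 0.3489
arm 3 (φ=240.0°): x'=0.0065, y'=0.0323
  A cos θ + B sin θ = C:  0.1135·cos θ + -0.4053·sin θ = 0.0413
  θ3 = atan2(B,A) + arccos(C/0.4209) = 0.1747

θ₁ = 0.0876, θ₂ = 0.3489, θ₃ = 0.1747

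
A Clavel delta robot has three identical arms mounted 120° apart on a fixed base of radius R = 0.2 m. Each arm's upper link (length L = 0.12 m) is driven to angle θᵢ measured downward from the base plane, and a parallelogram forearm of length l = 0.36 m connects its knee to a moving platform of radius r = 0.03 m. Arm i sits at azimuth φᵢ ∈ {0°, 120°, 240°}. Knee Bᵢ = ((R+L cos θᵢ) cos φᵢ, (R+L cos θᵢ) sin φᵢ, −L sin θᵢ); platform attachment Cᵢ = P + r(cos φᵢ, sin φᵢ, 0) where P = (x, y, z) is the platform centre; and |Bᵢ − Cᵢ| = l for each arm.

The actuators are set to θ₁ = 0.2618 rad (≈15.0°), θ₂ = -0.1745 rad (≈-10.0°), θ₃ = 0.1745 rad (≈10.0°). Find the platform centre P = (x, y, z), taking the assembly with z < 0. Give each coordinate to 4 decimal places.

(-0.0171, 0.0187, -0.2245)

arm 1 at φ=0.0°: ρ1 = 0.2859;  O1 = (0.2859, 0.0000, -0.0311)
arm 2 at φ=120.0°: ρ2 = 0.2882;  O2 = (-0.1441, 0.2496, 0.0208)
O3 = (0.2882·cos240.0°, 0.2882·sin240.0°, -0.0208) = (-0.1441, -0.2496, -0.0208)
subtract pairs → two planes through P
linear system: -0.8600x+0.4991y = 0.0008−0.1038z; -0.8600x+-0.4991y = 0.0008−0.0204z
Cramer: x(z) = -0.0009+0.0722z;  y(z) = 0.0000-0.0835z
into |P−O₁|² = l²: 1.0122z² + 0.0207z + -0.0464 = 0;  Δ = 0.1882;  z = -0.2245 or 0.2041 → z<0 root = -0.2245
x = -0.0171, y = 0.0187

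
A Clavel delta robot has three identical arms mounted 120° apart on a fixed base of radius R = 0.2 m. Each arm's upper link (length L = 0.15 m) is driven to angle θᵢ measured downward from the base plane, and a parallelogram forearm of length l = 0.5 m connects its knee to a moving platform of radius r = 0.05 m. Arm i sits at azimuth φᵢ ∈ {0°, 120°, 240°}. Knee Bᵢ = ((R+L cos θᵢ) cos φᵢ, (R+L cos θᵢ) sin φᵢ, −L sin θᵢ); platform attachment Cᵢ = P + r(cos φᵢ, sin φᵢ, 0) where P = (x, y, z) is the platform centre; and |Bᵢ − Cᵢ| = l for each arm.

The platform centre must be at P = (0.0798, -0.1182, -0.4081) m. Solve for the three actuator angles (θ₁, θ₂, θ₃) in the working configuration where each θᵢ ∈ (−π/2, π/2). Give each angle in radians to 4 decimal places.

θ₁ = -0.1750, θ₂ = 0.7853, θ₃ = -0.0875

rotate P by −φ1: (0.0798, -0.1182, -0.4081)
  e−x'=0.0702;  (l²−L²−(e−x')²−y'²−z²)/2L = 0.1402
  γ=atan2(-0.4081,0.0702)=-1.4004;  ψ=arccos(0.3385)=1.2254;  θ1=γ+ψ≈-0.1750
φ2=120.0° → target in arm frame (-0.1423, -0.0100)
  e−x'=0.2923;  (l²−L²−(e−x')²−y'²−z²)/2L = -0.0819
  γ=atan2(-0.4081,0.2923)=-0.9493;  ψ=arccos(-0.1631)=1.7347;  θ2=γ+ψ≈0.7853
arm 3 (φ=240.0°): x'=0.0625, y'=0.1282
  e−x'=0.0875;  (l²−L²−(e−x')²−y'²−z²)/2L = 0.1228
  θ3 = atan2(B,A) + arccos(C/0.4174) = -0.0875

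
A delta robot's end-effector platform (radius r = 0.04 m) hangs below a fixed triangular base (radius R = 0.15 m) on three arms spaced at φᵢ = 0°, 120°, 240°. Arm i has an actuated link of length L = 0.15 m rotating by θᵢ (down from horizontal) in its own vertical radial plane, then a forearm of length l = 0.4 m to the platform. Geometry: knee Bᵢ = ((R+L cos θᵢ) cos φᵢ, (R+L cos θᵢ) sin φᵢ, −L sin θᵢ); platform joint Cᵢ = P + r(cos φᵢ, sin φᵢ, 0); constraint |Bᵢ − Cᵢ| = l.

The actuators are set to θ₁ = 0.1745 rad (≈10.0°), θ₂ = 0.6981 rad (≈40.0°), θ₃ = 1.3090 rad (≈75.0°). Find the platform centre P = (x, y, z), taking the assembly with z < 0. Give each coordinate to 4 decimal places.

O1 = (0.2577·cos0.0°, 0.2577·sin0.0°, -0.0260) = (0.2577, 0.0000, -0.0260)
arm 2 at φ=120.0°: ρ2 = 0.2249;  O2 = (-0.1125, 0.1948, -0.0964)
arm 3 at φ=240.0°: ρ3 = 0.1488;  O3 = (-0.0744, -0.1289, -0.1449)
|O₂|²−|O₁|² = -0.0072;  |O₃|²−|O₁|² = -0.0240
plane₁₂: -0.7404x+0.3896y+-0.1407z = -0.0072
det = 0.4496;  x = 0.0249+-0.2866z,  y = 0.0288+-0.1835z
sphere 1 gives Az²+Bz+C=0 with A=1.1158, B=0.1750, C=-0.1043;  B²−4AC=0.4961;  roots -0.3940, 0.2372;  negative root z = -0.3940
x = 0.1378, y = 0.1011

(0.1378, 0.1011, -0.3940)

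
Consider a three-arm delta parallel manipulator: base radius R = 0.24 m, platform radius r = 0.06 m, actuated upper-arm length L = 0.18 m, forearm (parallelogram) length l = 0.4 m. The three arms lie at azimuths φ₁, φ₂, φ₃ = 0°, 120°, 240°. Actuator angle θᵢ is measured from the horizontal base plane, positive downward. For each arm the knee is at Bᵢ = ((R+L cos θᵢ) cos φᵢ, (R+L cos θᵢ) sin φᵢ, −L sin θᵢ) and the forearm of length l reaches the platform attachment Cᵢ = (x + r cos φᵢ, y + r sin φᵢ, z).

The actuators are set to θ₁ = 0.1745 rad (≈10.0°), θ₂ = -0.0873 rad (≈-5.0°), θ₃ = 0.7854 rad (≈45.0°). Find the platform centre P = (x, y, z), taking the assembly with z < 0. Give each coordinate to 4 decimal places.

arm 1 at φ=0.0°: e+L cos θ1 = 0.3573;  O1 = (0.3573, 0.0000, -0.0313)
φ2=120.0°: virtual centre (-0.1797, 0.3112, 0.0157), radius l
O3 = (0.3073·cos240.0°, 0.3073·sin240.0°, -0.1273) = (-0.1536, -0.2661, -0.1273)
eliminate P² terms by subtracting sphere 1 from 2 and 3
plane₁₂: -1.0738x+0.6224y+0.0939z = 0.0007
Cramer: x(z) = 0.0090-0.0576z;  y(z) = 0.0166-0.2503z
into |P−O₁|² = l²: 1.0659z² + 0.0943z + -0.0374 = 0;  Δ = 0.1685;  z = -0.2368 or 0.1483 → z<0 root = -0.2368
x = 0.0226, y = 0.0759

(0.0226, 0.0759, -0.2368)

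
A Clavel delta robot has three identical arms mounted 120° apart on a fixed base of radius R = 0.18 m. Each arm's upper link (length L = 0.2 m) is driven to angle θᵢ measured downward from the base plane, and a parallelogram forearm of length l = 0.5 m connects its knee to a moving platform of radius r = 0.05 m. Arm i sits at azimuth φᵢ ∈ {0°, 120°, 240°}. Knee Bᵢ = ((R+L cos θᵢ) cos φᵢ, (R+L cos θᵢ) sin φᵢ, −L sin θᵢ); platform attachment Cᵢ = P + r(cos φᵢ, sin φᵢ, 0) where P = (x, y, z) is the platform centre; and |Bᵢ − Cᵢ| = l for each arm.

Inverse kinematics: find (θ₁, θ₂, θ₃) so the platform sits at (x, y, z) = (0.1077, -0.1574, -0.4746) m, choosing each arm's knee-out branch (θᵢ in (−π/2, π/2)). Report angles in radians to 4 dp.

θ₁ = 0.2618, θ₂ = 1.1346, θ₃ = 0.3492

φ1=0.0° → target in arm frame (0.1077, -0.1574)
  A cos θ + B sin θ = C:  0.0223·cos θ + -0.4746·sin θ = -0.1013
  θ1 = atan2(B,A) + arccos(C/0.4751) = 0.2618
arm 2 (φ=120.0°): x'=-0.1902, y'=-0.0146
  A cos θ + B sin θ = C:  0.3202·cos θ + -0.4746·sin θ = -0.2949
  θ2 = atan2(B,A) + arccos(C/0.5725) = 1.1346
φ3=240.0° → target in arm frame (0.0825, 0.1720)
  e−x'=0.0475;  (l²−L²−(e−x')²−y'²−z²)/2L = -0.1177
  √(A²+B²)=0.4770;  θ3 = -1.4710+1.8201 ≈ 0.3492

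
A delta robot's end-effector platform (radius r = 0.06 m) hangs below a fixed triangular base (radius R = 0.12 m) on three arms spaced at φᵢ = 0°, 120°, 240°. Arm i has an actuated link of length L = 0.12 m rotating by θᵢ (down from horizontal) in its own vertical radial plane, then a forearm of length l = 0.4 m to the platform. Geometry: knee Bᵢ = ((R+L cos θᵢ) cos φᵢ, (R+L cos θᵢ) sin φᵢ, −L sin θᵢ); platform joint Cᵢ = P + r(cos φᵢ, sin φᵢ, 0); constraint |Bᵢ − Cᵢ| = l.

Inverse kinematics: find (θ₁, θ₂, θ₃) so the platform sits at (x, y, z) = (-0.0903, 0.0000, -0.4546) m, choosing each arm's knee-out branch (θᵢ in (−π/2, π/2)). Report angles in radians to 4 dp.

θ₁ = 1.1346, θ₂ = 0.6981, θ₃ = 0.6981

arm 1 (φ=0.0°): x'=-0.0903, y'=0.0000
  A cos θ + B sin θ = C:  0.1503·cos θ + -0.4546·sin θ = -0.3485
  γ=atan2(-0.4546,0.1503)=-1.2515;  ψ=arccos(-0.7280)=2.3861;  θ1=γ+ψ≈1.1346
φ2=120.0° → target in arm frame (0.0451, 0.0782)
  e−x'=0.0149;  (l²−L²−(e−x')²−y'²−z²)/2L = -0.2808
  √(A²+B²)=0.4548;  θ2 = -1.5381+2.2362 ≈ 0.6981
arm 3 (φ=240.0°): x'=0.0452, y'=-0.0782
  A cos θ + B sin θ = C:  0.0148·cos θ + -0.4546·sin θ = -0.2808
  θ3 = atan2(B,A) + arccos(C/0.4548) = 0.6981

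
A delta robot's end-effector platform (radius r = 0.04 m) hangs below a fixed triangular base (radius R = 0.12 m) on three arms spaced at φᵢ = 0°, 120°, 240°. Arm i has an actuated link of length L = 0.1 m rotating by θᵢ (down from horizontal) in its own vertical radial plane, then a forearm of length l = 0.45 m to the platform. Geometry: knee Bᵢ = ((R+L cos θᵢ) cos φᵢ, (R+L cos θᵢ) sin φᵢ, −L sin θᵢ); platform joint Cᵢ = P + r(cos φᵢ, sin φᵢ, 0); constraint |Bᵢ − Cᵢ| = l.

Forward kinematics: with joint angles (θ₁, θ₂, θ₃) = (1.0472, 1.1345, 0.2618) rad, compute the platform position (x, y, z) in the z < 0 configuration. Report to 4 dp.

φ1=0.0°: virtual centre (0.1300, 0.0000, -0.0866), radius l
φ2=120.0°: virtual centre (-0.0611, 0.1059, -0.0906), radius l
O3 = (0.1766·cos240.0°, 0.1766·sin240.0°, -0.0259) = (-0.0883, -0.1529, -0.0259)
eliminate P² terms by subtracting sphere 1 from 2 and 3
[-0.3823 0.2118 -0.0081]·P = -0.0012;  [-0.4366 -0.3059 0.1214]·P = 0.0075
det = 0.2094;  x = -0.0057+0.1111z,  y = -0.0162+0.2385z
quadratic in z: (1.0692)z²+(0.1353)z+(-0.1763)=0, √Δ=0.8789 → z ∈ {-0.4743, 0.3477}; z = -0.4743 (taking z<0)
x = -0.0584, y = -0.1293

(-0.0584, -0.1293, -0.4743)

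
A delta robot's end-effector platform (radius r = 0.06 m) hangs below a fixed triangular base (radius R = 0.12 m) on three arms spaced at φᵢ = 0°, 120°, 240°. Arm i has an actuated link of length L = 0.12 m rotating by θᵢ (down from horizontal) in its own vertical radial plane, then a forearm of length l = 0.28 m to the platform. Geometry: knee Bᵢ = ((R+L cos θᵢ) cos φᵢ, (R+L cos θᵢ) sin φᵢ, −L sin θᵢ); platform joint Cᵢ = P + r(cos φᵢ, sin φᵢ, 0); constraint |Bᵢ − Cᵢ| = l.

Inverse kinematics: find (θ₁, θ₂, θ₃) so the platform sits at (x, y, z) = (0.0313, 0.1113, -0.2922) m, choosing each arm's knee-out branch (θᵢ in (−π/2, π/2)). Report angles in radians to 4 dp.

arm 1 (φ=0.0°): x'=0.0313, y'=0.1113
  A=0.0287, B=-0.2922, C=(l²−L²−A²−y'²−z²)/(2L)=-0.1441
  √(A²+B²)=0.2936;  θ1 = -1.4729+2.0839 ≈ 0.6110
arm 2 (φ=120.0°): x'=0.0807, y'=-0.0828
  A cos θ + B sin θ = C:  -0.0207·cos θ + -0.2922·sin θ = -0.1194
  γ=atan2(-0.2922,-0.0207)=-1.6417;  ψ=arccos(-0.4076)=1.9907;  θ2=γ+ψ≈0.3490
arm 3 (φ=240.0°): x'=-0.1120, y'=-0.0285
  e−x'=0.1720;  (l²−L²−(e−x')²−y'²−z²)/2L = -0.2158
  √(A²+B²)=0.3391;  θ3 = -1.0387+2.2607 ≈ 1.2220

θ₁ = 0.6110, θ₂ = 0.3490, θ₃ = 1.2220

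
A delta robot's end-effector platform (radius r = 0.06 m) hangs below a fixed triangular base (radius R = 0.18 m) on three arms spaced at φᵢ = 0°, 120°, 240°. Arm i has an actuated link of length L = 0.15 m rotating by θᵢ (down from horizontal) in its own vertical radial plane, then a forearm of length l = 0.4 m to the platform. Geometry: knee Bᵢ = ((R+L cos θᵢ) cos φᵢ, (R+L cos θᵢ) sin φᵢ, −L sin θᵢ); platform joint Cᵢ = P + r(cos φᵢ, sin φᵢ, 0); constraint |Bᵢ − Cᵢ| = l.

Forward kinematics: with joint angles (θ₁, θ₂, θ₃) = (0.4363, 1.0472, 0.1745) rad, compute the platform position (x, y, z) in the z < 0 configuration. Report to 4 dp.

φ1=0.0°: virtual centre (0.2559, 0.0000, -0.0634), radius l
arm 2 at φ=120.0°: e+L cos θ2 = 0.1950;  S2 = (-0.0975, 0.1689, -0.1299)
S3 = (0.2677·cos240.0°, 0.2677·sin240.0°, -0.0260) = (-0.1339, -0.2319, -0.0260)
eliminate P² terms by subtracting sphere 1 from 2 and 3
linear system: -0.7069x+0.3377y = -0.0146−-0.1330z; -0.7796x+-0.4637y = 0.0028−0.0747z
det = 0.5911;  x = 0.0099+-0.0617z,  y = -0.0227+0.2648z
quadratic in z: (1.0739)z²+(0.1451)z+(-0.0949)=0, √Δ=0.6548 → z ∈ {-0.3724, 0.2373}; z = -0.3724 (taking z<0)
x = 0.0328, y = -0.1213

(0.0328, -0.1213, -0.3724)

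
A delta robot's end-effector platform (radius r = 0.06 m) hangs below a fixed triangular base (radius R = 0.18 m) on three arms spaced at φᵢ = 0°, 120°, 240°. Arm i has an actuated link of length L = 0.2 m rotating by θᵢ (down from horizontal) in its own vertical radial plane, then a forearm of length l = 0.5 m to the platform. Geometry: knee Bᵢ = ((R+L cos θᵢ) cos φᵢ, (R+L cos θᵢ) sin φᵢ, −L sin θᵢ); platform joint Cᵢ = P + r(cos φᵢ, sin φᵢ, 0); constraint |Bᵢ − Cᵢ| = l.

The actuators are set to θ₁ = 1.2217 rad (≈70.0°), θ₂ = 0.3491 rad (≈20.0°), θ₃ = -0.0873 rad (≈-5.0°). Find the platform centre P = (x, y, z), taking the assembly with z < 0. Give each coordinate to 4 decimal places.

φ1=0.0°: virtual centre (0.1884, 0.0000, -0.1879), radius l
arm 2 at φ=120.0°: e+L cos θ2 = 0.3079;  centre 2 = (-0.1540, 0.2667, -0.0684)
centre 3 = (0.3192·cos240.0°, 0.3192·sin240.0°, 0.0174) = (-0.1596, -0.2765, 0.0174)
eliminate P² terms by subtracting sphere 1 from 2 and 3
[-0.6848 0.5334 0.2391]·P = 0.0287;  [-0.6961 -0.5529 0.4107]·P = 0.0314
Cramer: x(z) = -0.0435+0.4684z;  y(z) = -0.0020+0.1532z
quadratic in z: (1.2429)z²+(0.1580)z+(-0.1609)=0, √Δ=0.9082 → z ∈ {-0.4289, 0.3018}; z = -0.4289 (taking z<0)
x = -0.2444, y = -0.0677

(-0.2444, -0.0677, -0.4289)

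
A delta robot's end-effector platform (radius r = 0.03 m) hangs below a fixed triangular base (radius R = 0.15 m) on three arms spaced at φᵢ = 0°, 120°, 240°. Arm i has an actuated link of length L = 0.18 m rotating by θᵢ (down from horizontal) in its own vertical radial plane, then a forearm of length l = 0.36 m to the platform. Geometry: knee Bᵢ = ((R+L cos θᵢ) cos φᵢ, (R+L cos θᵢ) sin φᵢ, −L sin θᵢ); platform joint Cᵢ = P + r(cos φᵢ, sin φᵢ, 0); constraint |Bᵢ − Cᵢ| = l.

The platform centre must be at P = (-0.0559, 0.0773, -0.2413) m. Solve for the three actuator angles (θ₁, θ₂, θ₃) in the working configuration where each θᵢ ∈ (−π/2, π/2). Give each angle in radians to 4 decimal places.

θ₁ = 0.6108, θ₂ = -0.3496, θ₃ = 0.5238

arm 1 (φ=0.0°): x'=-0.0559, y'=0.0773
  e−x'=0.1759;  (l²−L²−(e−x')²−y'²−z²)/2L = 0.0057
  θ1 = atan2(B,A) + arccos(C/0.2986) = 0.6108
rotate P by −φ2: (0.0949, 0.0098, -0.2413)
  e−x'=0.0251;  (l²−L²−(e−x')²−y'²−z²)/2L = 0.1062
  γ=atan2(-0.2413,0.0251)=-1.4671;  ψ=arccos(0.4379)=1.1175;  θ2=γ+ψ≈-0.3496
arm 3 (φ=240.0°): x'=-0.0390, y'=-0.0871
  A=0.1590, B=-0.2413, C=(l²−L²−A²−y'²−z²)/(2L)=0.0170
  √(A²+B²)=0.2890;  θ3 = -0.9882+1.5120 ≈ 0.5238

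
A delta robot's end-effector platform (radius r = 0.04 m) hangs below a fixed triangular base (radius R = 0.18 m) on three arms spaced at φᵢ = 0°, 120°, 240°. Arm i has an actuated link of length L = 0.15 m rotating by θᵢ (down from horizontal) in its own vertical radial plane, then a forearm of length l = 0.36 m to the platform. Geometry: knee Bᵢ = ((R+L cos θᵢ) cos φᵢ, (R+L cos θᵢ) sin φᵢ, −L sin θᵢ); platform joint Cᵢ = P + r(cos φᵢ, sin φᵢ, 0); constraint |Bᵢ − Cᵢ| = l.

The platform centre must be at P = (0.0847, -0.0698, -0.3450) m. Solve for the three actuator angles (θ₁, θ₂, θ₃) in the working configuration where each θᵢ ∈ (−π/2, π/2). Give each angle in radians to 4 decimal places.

θ₁ = 0.3495, θ₂ = 1.2218, θ₃ = 0.6980

φ1=0.0° → target in arm frame (0.0847, -0.0698)
  e−x'=0.0553;  (l²−L²−(e−x')²−y'²−z²)/2L = -0.0662
  θ1 = atan2(B,A) + arccos(C/0.3494) = 0.3495
rotate P by −φ2: (-0.1028, -0.0385, -0.3450)
  A=0.2428, B=-0.3450, C=(l²−L²−A²−y'²−z²)/(2L)=-0.2412
  γ=atan2(-0.3450,0.2428)=-0.9575;  ψ=arccos(-0.5717)=2.1794;  θ2=γ+ψ≈1.2218
arm 3 (φ=240.0°): x'=0.0181, y'=0.1083
  e−x'=0.1219;  (l²−L²−(e−x')²−y'²−z²)/2L = -0.1283
  γ=atan2(-0.3450,0.1219)=-1.2312;  ψ=arccos(-0.3508)=1.9292;  θ3=γ+ψ≈0.6980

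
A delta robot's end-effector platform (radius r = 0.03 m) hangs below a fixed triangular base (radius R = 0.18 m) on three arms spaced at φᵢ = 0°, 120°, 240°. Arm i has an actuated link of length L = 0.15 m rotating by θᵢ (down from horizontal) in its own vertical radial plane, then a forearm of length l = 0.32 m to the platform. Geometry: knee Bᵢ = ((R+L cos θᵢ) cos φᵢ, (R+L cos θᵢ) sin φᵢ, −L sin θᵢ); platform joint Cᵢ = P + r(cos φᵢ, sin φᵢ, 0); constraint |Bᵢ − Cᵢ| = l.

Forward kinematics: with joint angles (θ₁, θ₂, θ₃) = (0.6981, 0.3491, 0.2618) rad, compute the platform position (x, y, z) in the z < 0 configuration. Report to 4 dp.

arm 1 at φ=0.0°: (R−r)+L cos θ1 = 0.2649;  S1 = (0.2649, 0.0000, -0.0964)
φ2=120.0°: virtual centre (-0.1455, 0.2520, -0.0513), radius l
arm 3 at φ=240.0°: (R−r)+L cos θ3 = 0.2949;  S3 = (-0.1474, -0.2554, -0.0388)
eliminate P² terms by subtracting sphere 1 from 2 and 3
plane₁₂: -0.8208x+0.5039y+0.0902z = 0.0078
Cramer: x(z) = -0.0102+0.1247z;  y(z) = -0.0011+0.0241z
sphere 1 gives Az²+Bz+C=0 with A=1.0161, B=0.1241, C=-0.0174;  B²−4AC=0.0862;  roots -0.2055, 0.0834;  negative root z = -0.2055
x = -0.0358, y = -0.0061

(-0.0358, -0.0061, -0.2055)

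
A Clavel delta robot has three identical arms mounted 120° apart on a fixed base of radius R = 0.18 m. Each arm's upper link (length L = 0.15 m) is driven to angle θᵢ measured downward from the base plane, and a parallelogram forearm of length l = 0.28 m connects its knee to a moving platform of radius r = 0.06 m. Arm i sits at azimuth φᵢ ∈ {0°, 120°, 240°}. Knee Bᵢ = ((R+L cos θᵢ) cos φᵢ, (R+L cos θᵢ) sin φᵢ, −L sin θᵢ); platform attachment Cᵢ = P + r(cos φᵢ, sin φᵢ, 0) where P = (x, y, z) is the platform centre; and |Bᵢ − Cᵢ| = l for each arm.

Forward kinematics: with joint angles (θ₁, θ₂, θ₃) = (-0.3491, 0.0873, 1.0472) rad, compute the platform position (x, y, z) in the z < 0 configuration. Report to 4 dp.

(0.0566, 0.0649, -0.1288)

arm 1 at φ=0.0°: e+L cos θ1 = 0.2610;  centre 1 = (0.2610, 0.0000, 0.0513)
φ2=120.0°: virtual centre (-0.1347, 0.2333, -0.0131), radius l
arm 3 at φ=240.0°: e+L cos θ3 = 0.1950;  centre 3 = (-0.0975, -0.1689, -0.1299)
eliminate P² terms by subtracting sphere 1 from 2 and 3
[-0.7913 0.4667 -0.1288]·P = 0.0020;  [-0.7169 -0.3377 -0.3624]·P = -0.0158
det = 0.6018;  x = 0.0111+-0.3533z,  y = 0.0232+-0.3232z
sphere 1 gives Az²+Bz+C=0 with A=1.2292, B=0.0589, C=-0.0128;  B²−4AC=0.0665;  roots -0.1288, 0.0809;  negative root z = -0.1288
x = 0.0566, y = 0.0649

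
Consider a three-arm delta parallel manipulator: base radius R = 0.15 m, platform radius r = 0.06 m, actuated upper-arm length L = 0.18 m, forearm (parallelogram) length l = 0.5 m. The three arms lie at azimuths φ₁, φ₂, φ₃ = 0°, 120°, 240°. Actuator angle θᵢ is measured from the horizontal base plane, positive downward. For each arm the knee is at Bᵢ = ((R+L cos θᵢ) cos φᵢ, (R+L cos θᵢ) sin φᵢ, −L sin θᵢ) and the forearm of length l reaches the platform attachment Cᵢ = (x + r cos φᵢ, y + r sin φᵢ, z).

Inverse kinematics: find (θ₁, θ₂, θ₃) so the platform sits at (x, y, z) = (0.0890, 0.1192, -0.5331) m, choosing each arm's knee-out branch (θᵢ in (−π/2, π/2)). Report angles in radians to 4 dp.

θ₁ = 0.4365, θ₂ = 0.5239, θ₃ = 1.0472

arm 1 (φ=0.0°): x'=0.0890, y'=0.1192
  A cos θ + B sin θ = C:  0.0010·cos θ + -0.5331·sin θ = -0.2245
  θ1 = atan2(B,A) + arccos(C/0.5331) = 0.4365
arm 2 (φ=120.0°): x'=0.0587, y'=-0.1367
  A cos θ + B sin θ = C:  0.0313·cos θ + -0.5331·sin θ = -0.2396
  γ=atan2(-0.5331,0.0313)=-1.5122;  ψ=arccos(-0.4487)=2.0361;  θ2=γ+ψ≈0.5239
φ3=240.0° → target in arm frame (-0.1477, 0.0175)
  A=0.2377, B=-0.5331, C=(l²−L²−A²−y'²−z²)/(2L)=-0.3428
  θ3 = atan2(B,A) + arccos(C/0.5837) = 1.0472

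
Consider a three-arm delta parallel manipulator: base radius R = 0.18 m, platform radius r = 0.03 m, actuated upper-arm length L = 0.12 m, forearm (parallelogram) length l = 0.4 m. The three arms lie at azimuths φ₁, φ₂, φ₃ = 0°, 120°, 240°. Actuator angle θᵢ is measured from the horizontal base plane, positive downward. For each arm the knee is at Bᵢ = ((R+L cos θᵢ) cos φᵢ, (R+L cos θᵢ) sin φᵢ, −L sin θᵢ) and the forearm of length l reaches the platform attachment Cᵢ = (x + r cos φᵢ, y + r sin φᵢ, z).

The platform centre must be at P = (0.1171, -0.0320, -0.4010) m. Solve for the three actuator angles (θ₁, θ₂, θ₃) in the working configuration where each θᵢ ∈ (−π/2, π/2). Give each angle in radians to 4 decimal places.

θ₁ = 0.2621, θ₂ = 1.3094, θ₃ = 1.0477

rotate P by −φ1: (0.1171, -0.0320, -0.4010)
  A cos θ + B sin θ = C:  0.0329·cos θ + -0.4010·sin θ = -0.0721
  γ=atan2(-0.4010,0.0329)=-1.4889;  ψ=arccos(-0.1792)=1.7510;  θ1=γ+ψ≈0.2621
φ2=120.0° → target in arm frame (-0.0863, -0.0854)
  e−x'=0.2363;  (l²−L²−(e−x')²−y'²−z²)/2L = -0.3263
  γ=atan2(-0.4010,0.2363)=-1.0384;  ψ=arccos(-0.7011)=2.3478;  θ2=γ+ψ≈1.3094
arm 3 (φ=240.0°): x'=-0.0308, y'=0.1174
  A=0.1808, B=-0.4010, C=(l²−L²−A²−y'²−z²)/(2L)=-0.2570
  √(A²+B²)=0.4399;  θ3 = -1.1471+2.1948 ≈ 1.0477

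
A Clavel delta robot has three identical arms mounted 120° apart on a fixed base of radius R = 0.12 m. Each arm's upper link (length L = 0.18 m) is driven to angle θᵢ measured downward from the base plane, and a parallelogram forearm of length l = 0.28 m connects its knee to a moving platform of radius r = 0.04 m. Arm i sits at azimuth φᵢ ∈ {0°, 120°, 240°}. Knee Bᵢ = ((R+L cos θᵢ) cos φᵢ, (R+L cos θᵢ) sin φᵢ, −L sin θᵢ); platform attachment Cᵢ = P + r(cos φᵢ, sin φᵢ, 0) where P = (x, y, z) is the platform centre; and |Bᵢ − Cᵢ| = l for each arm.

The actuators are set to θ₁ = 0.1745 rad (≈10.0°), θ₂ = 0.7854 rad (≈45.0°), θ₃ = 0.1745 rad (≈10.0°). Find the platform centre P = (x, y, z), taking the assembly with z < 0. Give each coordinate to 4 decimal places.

(0.0329, -0.0571, -0.1888)

S1 = (0.2573·cos0.0°, 0.2573·sin0.0°, -0.0313) = (0.2573, 0.0000, -0.0313)
S2 = (0.2073·cos120.0°, 0.2073·sin120.0°, -0.1273) = (-0.1036, 0.1795, -0.1273)
φ3=240.0°: virtual centre (-0.1286, -0.2228, -0.0313), radius l
subtract pairs → two planes through P
plane₁₂: -0.7218x+0.3590y+-0.1921z = -0.0080
Cramer: x(z) = 0.0060-0.1429z;  y(z) = -0.0103+0.2476z
into |P−S₁|² = l²: 1.0817z² + 0.1292z + -0.0142 = 0;  Δ = 0.0780;  z = -0.1888 or 0.0693 → z<0 root = -0.1888
x = 0.0329, y = -0.0571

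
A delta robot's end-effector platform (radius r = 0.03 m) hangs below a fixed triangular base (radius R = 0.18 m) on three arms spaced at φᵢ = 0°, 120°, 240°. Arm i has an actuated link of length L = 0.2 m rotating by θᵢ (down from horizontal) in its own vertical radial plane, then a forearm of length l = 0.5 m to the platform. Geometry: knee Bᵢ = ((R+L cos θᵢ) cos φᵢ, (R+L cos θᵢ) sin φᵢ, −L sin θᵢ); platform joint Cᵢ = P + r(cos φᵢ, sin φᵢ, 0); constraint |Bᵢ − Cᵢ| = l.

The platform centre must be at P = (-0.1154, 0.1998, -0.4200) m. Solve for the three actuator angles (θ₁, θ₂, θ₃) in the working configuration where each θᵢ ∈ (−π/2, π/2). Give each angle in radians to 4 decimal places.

θ₁ = 0.9601, θ₂ = -0.3489, θ₃ = 0.9599

arm 1 (φ=0.0°): x'=-0.1154, y'=0.1998
  A=0.2654, B=-0.4200, C=(l²−L²−A²−y'²−z²)/(2L)=-0.1919
  √(A²+B²)=0.4968;  θ1 = -1.0072+1.9673 ≈ 0.9601
arm 2 (φ=120.0°): x'=0.2307, y'=0.0000
  A cos θ + B sin θ = C:  -0.0807·cos θ + -0.4200·sin θ = 0.0677
  γ=atan2(-0.4200,-0.0807)=-1.7607;  ψ=arccos(0.1583)=1.4118;  θ2=γ+ψ≈-0.3489
φ3=240.0° → target in arm frame (-0.1153, -0.1998)
  A=0.2653, B=-0.4200, C=(l²−L²−A²−y'²−z²)/(2L)=-0.1918
  θ3 = atan2(B,A) + arccos(C/0.4968) = 0.9599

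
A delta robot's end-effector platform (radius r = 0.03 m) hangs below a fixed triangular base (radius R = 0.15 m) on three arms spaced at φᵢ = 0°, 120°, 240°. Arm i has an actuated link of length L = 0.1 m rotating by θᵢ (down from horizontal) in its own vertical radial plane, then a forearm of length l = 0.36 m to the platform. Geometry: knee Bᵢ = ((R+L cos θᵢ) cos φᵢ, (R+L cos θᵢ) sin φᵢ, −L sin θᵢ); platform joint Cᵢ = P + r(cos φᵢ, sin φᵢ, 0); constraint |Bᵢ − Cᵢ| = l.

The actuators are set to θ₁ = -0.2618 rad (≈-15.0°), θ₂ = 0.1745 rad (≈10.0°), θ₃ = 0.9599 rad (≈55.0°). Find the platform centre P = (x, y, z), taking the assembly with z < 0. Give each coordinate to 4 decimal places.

O1 = (0.2166·cos0.0°, 0.2166·sin0.0°, 0.0259) = (0.2166, 0.0000, 0.0259)
φ2=120.0°: virtual centre (-0.1092, 0.1892, -0.0174), radius l
arm 3 at φ=240.0°: e+L cos θ3 = 0.1774;  O3 = (-0.0887, -0.1536, -0.0819)
eliminate P² terms by subtracting sphere 1 from 2 and 3
linear system: -0.6517x+0.3784y = 0.0005−-0.0865z; -0.6105x+-0.3072y = -0.0094−-0.2156z
Cramer: x(z) = 0.0079-0.2508z;  y(z) = 0.0149-0.2033z
quadratic in z: (1.1042)z²+(0.0468)z+(-0.0852)=0, √Δ=0.6151 → z ∈ {-0.2997, 0.2573}; z = -0.2997 (taking z<0)
x = 0.0831, y = 0.0758

(0.0831, 0.0758, -0.2997)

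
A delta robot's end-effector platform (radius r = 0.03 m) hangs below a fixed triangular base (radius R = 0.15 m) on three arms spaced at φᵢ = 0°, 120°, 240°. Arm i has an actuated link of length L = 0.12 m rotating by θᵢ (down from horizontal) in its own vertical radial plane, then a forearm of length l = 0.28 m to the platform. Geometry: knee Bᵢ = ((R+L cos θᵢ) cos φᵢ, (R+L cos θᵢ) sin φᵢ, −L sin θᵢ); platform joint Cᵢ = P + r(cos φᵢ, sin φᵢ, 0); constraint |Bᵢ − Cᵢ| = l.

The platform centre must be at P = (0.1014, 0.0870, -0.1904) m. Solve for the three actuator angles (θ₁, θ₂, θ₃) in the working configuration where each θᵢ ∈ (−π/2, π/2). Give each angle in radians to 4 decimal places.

rotate P by −φ1: (0.1014, 0.0870, -0.1904)
  A=0.0186, B=-0.1904, C=(l²−L²−A²−y'²−z²)/(2L)=0.0826
  √(A²+B²)=0.1913;  θ1 = -1.4734+1.1241 ≈ -0.3493
rotate P by −φ2: (0.0246, -0.1313, -0.1904)
  e−x'=0.0954;  (l²−L²−(e−x')²−y'²−z²)/2L = 0.0059
  γ=atan2(-0.1904,0.0954)=-1.1065;  ψ=arccos(0.0276)=1.5432;  θ2=γ+ψ≈0.4367
rotate P by −φ3: (-0.1260, 0.0443, -0.1904)
  e−x'=0.2460;  (l²−L²−(e−x')²−y'²−z²)/2L = -0.1448
  √(A²+B²)=0.3111;  θ3 = -0.6586+2.0549 ≈ 1.3964

θ₁ = -0.3493, θ₂ = 0.4367, θ₃ = 1.3964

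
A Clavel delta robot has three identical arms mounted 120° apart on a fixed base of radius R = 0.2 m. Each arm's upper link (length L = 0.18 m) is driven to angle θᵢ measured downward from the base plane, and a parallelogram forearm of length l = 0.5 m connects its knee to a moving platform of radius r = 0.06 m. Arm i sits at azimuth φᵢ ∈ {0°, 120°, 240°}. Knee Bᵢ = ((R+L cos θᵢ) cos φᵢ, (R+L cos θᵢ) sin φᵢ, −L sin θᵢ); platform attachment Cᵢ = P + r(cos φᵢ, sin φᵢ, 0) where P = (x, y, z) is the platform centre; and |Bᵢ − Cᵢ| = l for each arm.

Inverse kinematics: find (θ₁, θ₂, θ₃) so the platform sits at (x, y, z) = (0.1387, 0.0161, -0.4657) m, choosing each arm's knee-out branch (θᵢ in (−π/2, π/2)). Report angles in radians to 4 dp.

θ₁ = 0.0000, θ₂ = 0.6982, θ₃ = 0.7853

φ1=0.0° → target in arm frame (0.1387, 0.0161)
  A=0.0013, B=-0.4657, C=(l²−L²−A²−y'²−z²)/(2L)=0.0013
  √(A²+B²)=0.4657;  θ1 = -1.5680+1.5680 ≈ 0.0000
arm 2 (φ=120.0°): x'=-0.0554, y'=-0.1282
  A=0.1954, B=-0.4657, C=(l²−L²−A²−y'²−z²)/(2L)=-0.1497
  θ2 = atan2(B,A) + arccos(C/0.5050) = 0.6982
rotate P by −φ3: (-0.0833, 0.1121, -0.4657)
  A=0.2233, B=-0.4657, C=(l²−L²−A²−y'²−z²)/(2L)=-0.1714
  γ=atan2(-0.4657,0.2233)=-1.1237;  ψ=arccos(-0.3318)=1.9090;  θ3=γ+ψ≈0.7853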